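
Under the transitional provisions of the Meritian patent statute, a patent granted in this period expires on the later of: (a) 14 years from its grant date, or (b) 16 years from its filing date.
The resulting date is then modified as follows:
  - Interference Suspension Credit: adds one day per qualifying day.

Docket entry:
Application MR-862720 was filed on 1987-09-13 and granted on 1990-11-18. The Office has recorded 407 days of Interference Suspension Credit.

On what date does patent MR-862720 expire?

2005-12-30

(a) grant + 14 years → 18 November 2004.
(b) filing + 16 years → 13 September 2003.
Later of the two: 18 November 2004.
Interference Suspension Credit: +407 days → 30 December 2005.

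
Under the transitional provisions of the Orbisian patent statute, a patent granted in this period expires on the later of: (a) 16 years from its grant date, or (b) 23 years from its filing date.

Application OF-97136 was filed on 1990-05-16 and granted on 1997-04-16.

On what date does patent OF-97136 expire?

2013-05-16

(a) grant + 16 years → 16 April 2013.
(b) filing + 23 years → 16 May 2013.
Later of the two: 16 May 2013.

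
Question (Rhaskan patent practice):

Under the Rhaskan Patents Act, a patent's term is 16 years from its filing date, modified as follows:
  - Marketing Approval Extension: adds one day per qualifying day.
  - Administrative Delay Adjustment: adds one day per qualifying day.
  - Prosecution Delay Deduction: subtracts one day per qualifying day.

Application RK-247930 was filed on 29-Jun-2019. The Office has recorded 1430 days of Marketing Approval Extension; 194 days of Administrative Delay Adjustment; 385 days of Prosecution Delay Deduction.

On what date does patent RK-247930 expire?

Base term: filing date + 16 years → 29 June 2035.
Marketing Approval Extension: +1430 days → 29 May 2039.
Administrative Delay Adjustment: +194 days → 9 December 2039.
Prosecution Delay Deduction: −385 days → 19 November 2038.

November 19, 2038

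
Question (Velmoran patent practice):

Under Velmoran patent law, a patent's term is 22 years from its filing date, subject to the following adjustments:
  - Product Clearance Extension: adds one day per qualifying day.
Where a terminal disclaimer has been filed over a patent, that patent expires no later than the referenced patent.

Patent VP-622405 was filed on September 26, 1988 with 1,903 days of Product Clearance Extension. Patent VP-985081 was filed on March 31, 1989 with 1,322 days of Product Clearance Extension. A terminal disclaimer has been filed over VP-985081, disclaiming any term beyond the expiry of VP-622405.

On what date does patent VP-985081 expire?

Natural term of VP-985081:
  Base: filing + 22 years → 31 March 2011.
  Product Clearance Extension: +1322 days → 12 November 2014.
Expiry of referenced patent VP-622405:
  Base: filing + 22 years → 26 September 2010.
  Product Clearance Extension: +1903 days → 12 December 2015.
Terminal disclaimer: VP-985081 expires on the earlier of 12 November 2014 and 12 December 2015.

November 12, 2014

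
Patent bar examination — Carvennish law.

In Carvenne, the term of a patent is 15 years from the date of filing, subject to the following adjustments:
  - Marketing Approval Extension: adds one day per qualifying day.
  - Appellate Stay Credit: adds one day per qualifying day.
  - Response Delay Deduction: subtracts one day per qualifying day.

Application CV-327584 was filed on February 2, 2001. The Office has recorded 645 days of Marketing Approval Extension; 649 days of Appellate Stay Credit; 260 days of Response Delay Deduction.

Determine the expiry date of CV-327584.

Base term: filing date + 15 years → 2 February 2016.
Marketing Approval Extension: +645 days → 8 November 2017.
Appellate Stay Credit: +649 days → 19 August 2019.
Response Delay Deduction: −260 days → 2 December 2018.

December 2, 2018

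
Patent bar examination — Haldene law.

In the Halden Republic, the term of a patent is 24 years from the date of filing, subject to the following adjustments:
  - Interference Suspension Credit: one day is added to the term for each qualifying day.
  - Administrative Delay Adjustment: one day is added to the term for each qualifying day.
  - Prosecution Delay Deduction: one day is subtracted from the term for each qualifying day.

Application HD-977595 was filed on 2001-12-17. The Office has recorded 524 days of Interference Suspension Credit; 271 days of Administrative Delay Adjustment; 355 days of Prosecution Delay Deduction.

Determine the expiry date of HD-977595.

Base term: filing date + 24 years → 17 December 2025.
Interference Suspension Credit: +524 days → 25 May 2027.
Administrative Delay Adjustment: +271 days → 20 February 2028.
Prosecution Delay Deduction: −355 days → 2 March 2027.

March 2, 2027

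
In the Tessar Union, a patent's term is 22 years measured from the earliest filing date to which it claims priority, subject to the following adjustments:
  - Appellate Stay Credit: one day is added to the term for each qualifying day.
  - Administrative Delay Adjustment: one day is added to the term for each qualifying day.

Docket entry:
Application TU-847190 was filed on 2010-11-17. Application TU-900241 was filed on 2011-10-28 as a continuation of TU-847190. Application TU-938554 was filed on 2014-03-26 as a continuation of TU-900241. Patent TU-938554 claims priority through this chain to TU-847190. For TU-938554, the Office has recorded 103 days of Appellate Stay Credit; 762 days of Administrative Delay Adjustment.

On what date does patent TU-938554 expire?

2035-04-01

Earliest priority filing: 17 November 2010.
Base term: 17 November 2010 + 22 years → 17 November 2032.
Appellate Stay Credit: +103 days → 28 February 2033.
Administrative Delay Adjustment: +762 days → 1 April 2035.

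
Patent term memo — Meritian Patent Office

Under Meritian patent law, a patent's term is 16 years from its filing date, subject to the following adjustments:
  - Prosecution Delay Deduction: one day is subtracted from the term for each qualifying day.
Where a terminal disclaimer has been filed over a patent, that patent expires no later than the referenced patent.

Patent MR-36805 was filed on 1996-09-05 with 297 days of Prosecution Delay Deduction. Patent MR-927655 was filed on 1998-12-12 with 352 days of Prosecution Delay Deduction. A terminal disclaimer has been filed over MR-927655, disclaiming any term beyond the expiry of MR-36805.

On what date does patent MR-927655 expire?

Natural term of MR-927655:
  Base: filing + 16 years → 12 December 2014.
  Prosecution Delay Deduction: −352 days → 25 December 2013.
Expiry of referenced patent MR-36805:
  Base: filing + 16 years → 5 September 2012.
  Prosecution Delay Deduction: −297 days → 13 November 2011.
Terminal disclaimer: MR-927655 expires on the earlier of 25 December 2013 and 13 November 2011.

November 13, 2011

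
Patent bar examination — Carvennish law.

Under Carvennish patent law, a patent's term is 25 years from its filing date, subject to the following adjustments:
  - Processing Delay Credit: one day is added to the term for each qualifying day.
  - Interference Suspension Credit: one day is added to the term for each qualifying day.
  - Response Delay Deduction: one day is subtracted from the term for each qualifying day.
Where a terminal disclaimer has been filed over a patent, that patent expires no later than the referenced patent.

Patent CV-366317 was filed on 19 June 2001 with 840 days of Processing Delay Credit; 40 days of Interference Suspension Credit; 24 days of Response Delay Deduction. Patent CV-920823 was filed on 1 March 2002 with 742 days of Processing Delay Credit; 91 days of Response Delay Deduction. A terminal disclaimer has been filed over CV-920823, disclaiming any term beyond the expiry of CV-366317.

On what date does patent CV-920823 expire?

Natural term of CV-920823:
  Base: filing + 25 years → 1 March 2027.
  Processing Delay Credit: +742 days → 12 March 2029.
  Response Delay Deduction: −91 days → 11 December 2028.
Expiry of referenced patent CV-366317:
  Base: filing + 25 years → 19 June 2026.
  Processing Delay Credit: +840 days → 6 October 2028.
  Interference Suspension Credit: +40 days → 15 November 2028.
  Response Delay Deduction: −24 days → 22 October 2028.
Terminal disclaimer: CV-920823 expires on the earlier of 11 December 2028 and 22 October 2028.

October 22, 2028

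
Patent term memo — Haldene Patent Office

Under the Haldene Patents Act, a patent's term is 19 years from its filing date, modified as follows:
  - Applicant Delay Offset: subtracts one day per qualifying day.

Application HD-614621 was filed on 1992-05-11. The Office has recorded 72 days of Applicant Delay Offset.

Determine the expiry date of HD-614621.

Base term: filing date + 19 years → 11 May 2011.
Applicant Delay Offset: −72 days → 28 February 2011.

February 28, 2011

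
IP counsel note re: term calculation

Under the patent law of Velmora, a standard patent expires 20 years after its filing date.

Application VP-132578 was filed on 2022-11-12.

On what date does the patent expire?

2042-11-12

Filing date + 20 years → 12 November 2042.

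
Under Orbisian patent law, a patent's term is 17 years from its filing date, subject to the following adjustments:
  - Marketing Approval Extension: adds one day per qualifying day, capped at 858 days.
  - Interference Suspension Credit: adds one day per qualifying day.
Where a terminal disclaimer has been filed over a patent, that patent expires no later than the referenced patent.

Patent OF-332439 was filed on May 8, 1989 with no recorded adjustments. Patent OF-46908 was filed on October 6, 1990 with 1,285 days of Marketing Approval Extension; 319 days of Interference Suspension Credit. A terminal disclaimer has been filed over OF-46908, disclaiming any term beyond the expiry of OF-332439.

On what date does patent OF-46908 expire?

May 8, 2006

Natural term of OF-46908:
  Base: filing + 17 years → 6 October 2007.
  Marketing Approval Extension: 1285 days claimed exceeds the 858-day cap, so +858 days → 10 February 2010.
  Interference Suspension Credit: +319 days → 26 December 2010.
Expiry of referenced patent OF-332439:
  Base: filing + 17 years → 8 May 2006.
Terminal disclaimer: OF-46908 expires on the earlier of 26 December 2010 and 8 May 2006.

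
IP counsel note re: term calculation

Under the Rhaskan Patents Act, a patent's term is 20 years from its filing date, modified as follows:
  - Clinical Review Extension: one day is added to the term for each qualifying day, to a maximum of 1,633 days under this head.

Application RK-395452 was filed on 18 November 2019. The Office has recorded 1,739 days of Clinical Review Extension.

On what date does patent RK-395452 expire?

Base term: filing date + 20 years → 18 November 2039.
Clinical Review Extension: 1739 days claimed exceeds the 1633-day cap, so +1633 days → 8 May 2044.

May 8, 2044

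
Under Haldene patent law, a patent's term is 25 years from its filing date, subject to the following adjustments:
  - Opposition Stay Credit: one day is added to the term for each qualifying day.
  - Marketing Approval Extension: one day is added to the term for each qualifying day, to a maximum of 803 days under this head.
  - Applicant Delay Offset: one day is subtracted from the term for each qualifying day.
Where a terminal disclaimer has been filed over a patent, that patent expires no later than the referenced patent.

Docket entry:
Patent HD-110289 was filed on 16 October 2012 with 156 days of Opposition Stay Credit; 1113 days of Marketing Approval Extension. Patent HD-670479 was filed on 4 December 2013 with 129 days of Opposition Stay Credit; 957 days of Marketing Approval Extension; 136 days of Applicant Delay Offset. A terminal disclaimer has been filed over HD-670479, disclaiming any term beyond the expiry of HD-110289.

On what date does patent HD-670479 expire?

June 1, 2040

Natural term of HD-670479:
  Base: filing + 25 years → 4 December 2038.
  Opposition Stay Credit: +129 days → 12 April 2039.
  Marketing Approval Extension: 957 days claimed exceeds the 803-day cap, so +803 days → 23 June 2041.
  Applicant Delay Offset: −136 days → 7 February 2041.
Expiry of referenced patent HD-110289:
  Base: filing + 25 years → 16 October 2037.
  Opposition Stay Credit: +156 days → 21 March 2038.
  Marketing Approval Extension: 1113 days claimed exceeds the 803-day cap, so +803 days → 1 June 2040.
Terminal disclaimer: HD-670479 expires on the earlier of 7 February 2041 and 1 June 2040.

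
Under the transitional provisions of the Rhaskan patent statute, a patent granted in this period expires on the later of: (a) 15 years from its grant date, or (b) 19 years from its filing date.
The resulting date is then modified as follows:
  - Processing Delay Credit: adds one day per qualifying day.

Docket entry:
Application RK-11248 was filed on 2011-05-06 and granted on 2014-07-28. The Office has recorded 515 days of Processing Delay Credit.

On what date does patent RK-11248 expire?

2031-10-03

(a) grant + 15 years → 28 July 2029.
(b) filing + 19 years → 6 May 2030.
Later of the two: 6 May 2030.
Processing Delay Credit: +515 days → 3 October 2031.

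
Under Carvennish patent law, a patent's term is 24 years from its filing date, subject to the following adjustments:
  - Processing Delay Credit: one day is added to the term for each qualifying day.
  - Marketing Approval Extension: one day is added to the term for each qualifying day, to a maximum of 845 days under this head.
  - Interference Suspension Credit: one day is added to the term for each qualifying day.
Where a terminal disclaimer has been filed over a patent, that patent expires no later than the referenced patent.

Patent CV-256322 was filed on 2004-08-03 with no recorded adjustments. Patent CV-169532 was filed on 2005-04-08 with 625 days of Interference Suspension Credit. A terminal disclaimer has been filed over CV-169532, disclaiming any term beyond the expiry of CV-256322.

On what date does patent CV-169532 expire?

Natural term of CV-169532:
  Base: filing + 24 years → 8 April 2029.
  Interference Suspension Credit: +625 days → 24 December 2030.
Expiry of referenced patent CV-256322:
  Base: filing + 24 years → 3 August 2028.
Terminal disclaimer: CV-169532 expires on the earlier of 24 December 2030 and 3 August 2028.

August 3, 2028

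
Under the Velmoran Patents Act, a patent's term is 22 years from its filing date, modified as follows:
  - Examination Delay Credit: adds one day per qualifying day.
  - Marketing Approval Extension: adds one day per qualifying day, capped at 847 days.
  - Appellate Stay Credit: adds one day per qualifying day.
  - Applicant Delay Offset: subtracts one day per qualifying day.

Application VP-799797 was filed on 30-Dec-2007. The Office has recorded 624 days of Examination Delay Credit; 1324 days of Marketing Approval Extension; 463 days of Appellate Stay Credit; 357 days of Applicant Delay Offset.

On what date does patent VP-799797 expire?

Base term: filing date + 22 years → 30 December 2029.
Examination Delay Credit: +624 days → 15 September 2031.
Marketing Approval Extension: 1324 days claimed exceeds the 847-day cap, so +847 days → 9 January 2034.
Appellate Stay Credit: +463 days → 17 April 2035.
Applicant Delay Offset: −357 days → 25 April 2034.

2034-04-25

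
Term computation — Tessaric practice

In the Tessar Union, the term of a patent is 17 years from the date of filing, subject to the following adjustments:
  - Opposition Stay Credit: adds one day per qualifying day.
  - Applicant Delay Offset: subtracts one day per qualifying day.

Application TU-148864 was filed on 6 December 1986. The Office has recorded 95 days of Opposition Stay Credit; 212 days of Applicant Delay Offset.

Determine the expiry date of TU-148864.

August 11, 2003

Base term: filing date + 17 years → 6 December 2003.
Opposition Stay Credit: +95 days → 10 March 2004.
Applicant Delay Offset: −212 days → 11 August 2003.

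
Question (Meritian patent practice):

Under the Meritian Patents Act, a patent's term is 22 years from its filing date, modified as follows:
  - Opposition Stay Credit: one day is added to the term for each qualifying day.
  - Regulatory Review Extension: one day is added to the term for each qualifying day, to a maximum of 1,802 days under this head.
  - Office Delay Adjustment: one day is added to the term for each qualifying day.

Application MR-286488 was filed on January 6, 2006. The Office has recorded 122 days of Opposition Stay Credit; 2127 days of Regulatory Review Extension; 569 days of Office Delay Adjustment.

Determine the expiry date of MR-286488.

2034-11-03

Base term: filing date + 22 years → 6 January 2028.
Opposition Stay Credit: +122 days → 7 May 2028.
Regulatory Review Extension: 2127 days claimed exceeds the 1802-day cap, so +1802 days → 13 April 2033.
Office Delay Adjustment: +569 days → 3 November 2034.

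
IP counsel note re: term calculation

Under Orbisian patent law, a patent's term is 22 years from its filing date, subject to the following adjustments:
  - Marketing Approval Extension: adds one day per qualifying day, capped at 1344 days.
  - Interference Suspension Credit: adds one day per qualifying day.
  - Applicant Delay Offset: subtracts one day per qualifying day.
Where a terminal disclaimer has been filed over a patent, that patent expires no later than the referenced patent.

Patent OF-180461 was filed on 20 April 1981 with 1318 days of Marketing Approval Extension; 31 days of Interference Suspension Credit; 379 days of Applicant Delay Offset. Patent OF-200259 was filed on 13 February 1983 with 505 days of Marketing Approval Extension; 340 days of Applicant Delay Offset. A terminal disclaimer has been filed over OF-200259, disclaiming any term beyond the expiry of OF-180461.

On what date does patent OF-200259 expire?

Natural term of OF-200259:
  Base: filing + 22 years → 13 February 2005.
  Marketing Approval Extension: 505 days (within the 1344-day cap) → +505 days → 3 July 2006.
  Applicant Delay Offset: −340 days → 28 July 2005.
Expiry of referenced patent OF-180461:
  Base: filing + 22 years → 20 April 2003.
  Marketing Approval Extension: 1318 days (within the 1344-day cap) → +1318 days → 28 November 2006.
  Interference Suspension Credit: +31 days → 29 December 2006.
  Applicant Delay Offset: −379 days → 15 December 2005.
Terminal disclaimer: OF-200259 expires on the earlier of 28 July 2005 and 15 December 2005.

July 28, 2005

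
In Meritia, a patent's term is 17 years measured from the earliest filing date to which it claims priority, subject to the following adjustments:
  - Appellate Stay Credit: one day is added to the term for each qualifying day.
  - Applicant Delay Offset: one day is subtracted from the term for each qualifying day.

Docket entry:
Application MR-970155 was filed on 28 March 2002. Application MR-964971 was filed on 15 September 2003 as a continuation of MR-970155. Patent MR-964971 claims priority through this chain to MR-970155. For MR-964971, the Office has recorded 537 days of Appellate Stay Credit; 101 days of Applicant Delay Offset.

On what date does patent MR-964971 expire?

Earliest priority filing: 28 March 2002.
Base term: 28 March 2002 + 17 years → 28 March 2019.
Appellate Stay Credit: +537 days → 15 September 2020.
Applicant Delay Offset: −101 days → 6 June 2020.

2020-06-06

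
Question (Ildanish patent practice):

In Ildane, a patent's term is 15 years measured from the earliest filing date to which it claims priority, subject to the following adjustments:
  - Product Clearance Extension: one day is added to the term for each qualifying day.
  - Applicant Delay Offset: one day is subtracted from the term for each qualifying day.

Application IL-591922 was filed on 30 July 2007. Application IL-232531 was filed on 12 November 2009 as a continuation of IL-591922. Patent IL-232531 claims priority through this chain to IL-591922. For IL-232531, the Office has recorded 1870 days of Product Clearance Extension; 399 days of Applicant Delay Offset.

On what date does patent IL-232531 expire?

Earliest priority filing: 30 July 2007.
Base term: 30 July 2007 + 15 years → 30 July 2022.
Product Clearance Extension: +1870 days → 12 September 2027.
Applicant Delay Offset: −399 days → 9 August 2026.

August 9, 2026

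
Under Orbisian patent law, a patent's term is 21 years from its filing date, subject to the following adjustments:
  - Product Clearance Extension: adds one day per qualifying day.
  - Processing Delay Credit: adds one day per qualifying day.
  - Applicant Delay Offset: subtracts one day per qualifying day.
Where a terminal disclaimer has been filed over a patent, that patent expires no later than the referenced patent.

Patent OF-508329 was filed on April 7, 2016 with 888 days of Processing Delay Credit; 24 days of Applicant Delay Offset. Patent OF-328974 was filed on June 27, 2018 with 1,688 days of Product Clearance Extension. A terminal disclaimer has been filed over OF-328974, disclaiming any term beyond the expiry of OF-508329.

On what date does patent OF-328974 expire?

August 19, 2039

Natural term of OF-328974:
  Base: filing + 21 years → 27 June 2039.
  Product Clearance Extension: +1688 days → 9 February 2044.
Expiry of referenced patent OF-508329:
  Base: filing + 21 years → 7 April 2037.
  Processing Delay Credit: +888 days → 12 September 2039.
  Applicant Delay Offset: −24 days → 19 August 2039.
Terminal disclaimer: OF-328974 expires on the earlier of 9 February 2044 and 19 August 2039.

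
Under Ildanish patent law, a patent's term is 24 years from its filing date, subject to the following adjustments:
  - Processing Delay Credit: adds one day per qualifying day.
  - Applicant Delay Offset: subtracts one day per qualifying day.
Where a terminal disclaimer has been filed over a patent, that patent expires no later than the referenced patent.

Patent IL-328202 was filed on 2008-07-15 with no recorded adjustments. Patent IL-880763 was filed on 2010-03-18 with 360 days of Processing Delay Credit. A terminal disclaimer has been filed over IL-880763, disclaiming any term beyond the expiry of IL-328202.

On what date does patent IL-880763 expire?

2032-07-15

Natural term of IL-880763:
  Base: filing + 24 years → 18 March 2034.
  Processing Delay Credit: +360 days → 13 March 2035.
Expiry of referenced patent IL-328202:
  Base: filing + 24 years → 15 July 2032.
Terminal disclaimer: IL-880763 expires on the earlier of 13 March 2035 and 15 July 2032.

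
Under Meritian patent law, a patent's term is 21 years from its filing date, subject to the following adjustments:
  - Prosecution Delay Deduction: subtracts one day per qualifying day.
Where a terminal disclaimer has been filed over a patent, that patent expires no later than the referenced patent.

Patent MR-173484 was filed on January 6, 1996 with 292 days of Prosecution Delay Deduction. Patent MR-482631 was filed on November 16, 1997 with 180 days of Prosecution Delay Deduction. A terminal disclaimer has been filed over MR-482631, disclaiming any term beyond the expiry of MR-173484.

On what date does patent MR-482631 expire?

Natural term of MR-482631:
  Base: filing + 21 years → 16 November 2018.
  Prosecution Delay Deduction: −180 days → 20 May 2018.
Expiry of referenced patent MR-173484:
  Base: filing + 21 years → 6 January 2017.
  Prosecution Delay Deduction: −292 days → 20 March 2016.
Terminal disclaimer: MR-482631 expires on the earlier of 20 May 2018 and 20 March 2016.

March 20, 2016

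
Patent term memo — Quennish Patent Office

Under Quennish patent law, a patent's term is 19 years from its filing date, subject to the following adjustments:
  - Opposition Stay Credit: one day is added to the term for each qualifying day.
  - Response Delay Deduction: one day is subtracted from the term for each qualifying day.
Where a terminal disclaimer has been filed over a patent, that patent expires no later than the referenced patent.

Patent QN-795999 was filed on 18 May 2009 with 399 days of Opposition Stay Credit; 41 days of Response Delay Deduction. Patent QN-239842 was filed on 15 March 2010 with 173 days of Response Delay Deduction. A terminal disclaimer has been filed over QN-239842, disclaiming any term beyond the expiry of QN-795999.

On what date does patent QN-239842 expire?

Natural term of QN-239842:
  Base: filing + 19 years → 15 March 2029.
  Response Delay Deduction: −173 days → 23 September 2028.
Expiry of referenced patent QN-795999:
  Base: filing + 19 years → 18 May 2028.
  Opposition Stay Credit: +399 days → 21 June 2029.
  Response Delay Deduction: −41 days → 11 May 2029.
Terminal disclaimer: QN-239842 expires on the earlier of 23 September 2028 and 11 May 2029.

September 23, 2028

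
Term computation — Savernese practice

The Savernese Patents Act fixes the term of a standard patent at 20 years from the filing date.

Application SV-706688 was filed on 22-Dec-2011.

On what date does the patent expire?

Filing date + 20 years → 22 December 2031.

December 22, 2031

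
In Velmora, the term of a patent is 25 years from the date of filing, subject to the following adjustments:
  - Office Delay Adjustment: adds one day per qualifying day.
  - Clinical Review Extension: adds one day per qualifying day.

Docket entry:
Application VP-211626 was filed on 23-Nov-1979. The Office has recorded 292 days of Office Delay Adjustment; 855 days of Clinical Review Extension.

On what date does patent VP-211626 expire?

Base term: filing date + 25 years → 23 November 2004.
Office Delay Adjustment: +292 days → 11 September 2005.
Clinical Review Extension: +855 days → 14 January 2008.

January 14, 2008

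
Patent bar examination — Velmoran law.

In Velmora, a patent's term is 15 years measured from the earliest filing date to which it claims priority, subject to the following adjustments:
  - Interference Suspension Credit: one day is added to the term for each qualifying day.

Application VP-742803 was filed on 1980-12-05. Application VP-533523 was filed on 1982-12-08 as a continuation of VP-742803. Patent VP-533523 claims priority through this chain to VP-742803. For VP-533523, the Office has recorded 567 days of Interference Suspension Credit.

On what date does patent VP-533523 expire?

1997-06-24

Earliest priority filing: 5 December 1980.
Base term: 5 December 1980 + 15 years → 5 December 1995.
Interference Suspension Credit: +567 days → 24 June 1997.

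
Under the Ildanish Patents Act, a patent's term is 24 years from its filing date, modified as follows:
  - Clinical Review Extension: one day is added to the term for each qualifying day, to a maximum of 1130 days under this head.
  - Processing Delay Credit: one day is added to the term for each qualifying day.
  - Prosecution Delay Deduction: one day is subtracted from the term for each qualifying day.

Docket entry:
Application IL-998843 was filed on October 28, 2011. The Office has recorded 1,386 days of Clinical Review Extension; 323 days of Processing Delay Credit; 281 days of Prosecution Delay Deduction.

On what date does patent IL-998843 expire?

Base term: filing date + 24 years → 28 October 2035.
Clinical Review Extension: 1386 days claimed exceeds the 1130-day cap, so +1130 days → 1 December 2038.
Processing Delay Credit: +323 days → 20 October 2039.
Prosecution Delay Deduction: −281 days → 12 January 2039.

January 12, 2039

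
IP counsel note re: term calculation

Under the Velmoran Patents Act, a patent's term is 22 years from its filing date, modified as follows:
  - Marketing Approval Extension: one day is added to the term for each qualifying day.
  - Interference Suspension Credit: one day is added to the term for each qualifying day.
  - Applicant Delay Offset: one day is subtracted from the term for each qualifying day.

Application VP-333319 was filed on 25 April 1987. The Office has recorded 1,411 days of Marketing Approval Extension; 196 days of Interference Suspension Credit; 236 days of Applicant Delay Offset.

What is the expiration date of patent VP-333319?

Base term: filing date + 22 years → 25 April 2009.
Marketing Approval Extension: +1411 days → 6 March 2013.
Interference Suspension Credit: +196 days → 18 September 2013.
Applicant Delay Offset: −236 days → 25 January 2013.

January 25, 2013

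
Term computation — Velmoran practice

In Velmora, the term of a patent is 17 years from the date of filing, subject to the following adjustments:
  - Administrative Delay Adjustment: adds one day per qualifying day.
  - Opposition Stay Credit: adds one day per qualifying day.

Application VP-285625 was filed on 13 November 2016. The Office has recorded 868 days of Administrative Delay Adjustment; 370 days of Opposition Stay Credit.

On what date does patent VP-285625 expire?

2037-04-04

Base term: filing date + 17 years → 13 November 2033.
Administrative Delay Adjustment: +868 days → 30 March 2036.
Opposition Stay Credit: +370 days → 4 April 2037.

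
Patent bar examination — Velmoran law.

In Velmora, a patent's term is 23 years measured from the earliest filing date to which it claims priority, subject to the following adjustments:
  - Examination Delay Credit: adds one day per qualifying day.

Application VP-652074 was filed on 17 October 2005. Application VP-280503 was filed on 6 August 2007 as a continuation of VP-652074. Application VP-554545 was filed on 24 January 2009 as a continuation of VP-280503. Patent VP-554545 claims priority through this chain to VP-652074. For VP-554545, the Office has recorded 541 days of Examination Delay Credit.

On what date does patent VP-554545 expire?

Earliest priority filing: 17 October 2005.
Base term: 17 October 2005 + 23 years → 17 October 2028.
Examination Delay Credit: +541 days → 11 April 2030.

2030-04-11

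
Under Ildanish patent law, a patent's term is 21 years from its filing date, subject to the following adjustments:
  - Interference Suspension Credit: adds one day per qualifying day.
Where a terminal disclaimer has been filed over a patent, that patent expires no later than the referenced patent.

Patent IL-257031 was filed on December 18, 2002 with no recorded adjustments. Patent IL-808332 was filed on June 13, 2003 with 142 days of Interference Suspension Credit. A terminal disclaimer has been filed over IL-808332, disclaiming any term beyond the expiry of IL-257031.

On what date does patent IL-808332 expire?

Natural term of IL-808332:
  Base: filing + 21 years → 13 June 2024.
  Interference Suspension Credit: +142 days → 2 November 2024.
Expiry of referenced patent IL-257031:
  Base: filing + 21 years → 18 December 2023.
Terminal disclaimer: IL-808332 expires on the earlier of 2 November 2024 and 18 December 2023.

December 18, 2023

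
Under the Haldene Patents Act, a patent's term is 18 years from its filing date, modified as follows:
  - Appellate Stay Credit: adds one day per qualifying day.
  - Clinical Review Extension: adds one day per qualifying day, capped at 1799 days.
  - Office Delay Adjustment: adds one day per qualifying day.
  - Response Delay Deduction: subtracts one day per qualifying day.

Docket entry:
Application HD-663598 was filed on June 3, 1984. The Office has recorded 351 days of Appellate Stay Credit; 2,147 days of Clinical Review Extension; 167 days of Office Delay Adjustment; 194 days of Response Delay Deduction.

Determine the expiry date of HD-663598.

Base term: filing date + 18 years → 3 June 2002.
Appellate Stay Credit: +351 days → 20 May 2003.
Clinical Review Extension: 2147 days claimed exceeds the 1799-day cap, so +1799 days → 22 April 2008.
Office Delay Adjustment: +167 days → 6 October 2008.
Response Delay Deduction: −194 days → 26 March 2008.

2008-03-26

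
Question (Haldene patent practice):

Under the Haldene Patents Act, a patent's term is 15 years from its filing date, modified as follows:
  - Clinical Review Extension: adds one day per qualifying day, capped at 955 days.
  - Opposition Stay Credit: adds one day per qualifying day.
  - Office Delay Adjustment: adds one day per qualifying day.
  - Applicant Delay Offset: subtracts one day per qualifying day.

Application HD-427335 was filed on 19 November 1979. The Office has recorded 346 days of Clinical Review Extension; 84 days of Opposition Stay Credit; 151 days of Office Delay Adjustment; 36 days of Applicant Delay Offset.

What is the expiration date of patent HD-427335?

1996-05-17

Base term: filing date + 15 years → 19 November 1994.
Clinical Review Extension: 346 days (within the 955-day cap) → +346 days → 31 October 1995.
Opposition Stay Credit: +84 days → 23 January 1996.
Office Delay Adjustment: +151 days → 22 June 1996.
Applicant Delay Offset: −36 days → 17 May 1996.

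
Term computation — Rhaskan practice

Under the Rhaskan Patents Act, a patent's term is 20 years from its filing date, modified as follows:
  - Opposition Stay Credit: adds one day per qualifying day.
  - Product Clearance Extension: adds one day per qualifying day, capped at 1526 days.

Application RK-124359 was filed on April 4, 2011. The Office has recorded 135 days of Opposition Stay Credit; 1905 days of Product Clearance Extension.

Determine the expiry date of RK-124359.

2035-10-21

Base term: filing date + 20 years → 4 April 2031.
Opposition Stay Credit: +135 days → 17 August 2031.
Product Clearance Extension: 1905 days claimed exceeds the 1526-day cap, so +1526 days → 21 October 2035.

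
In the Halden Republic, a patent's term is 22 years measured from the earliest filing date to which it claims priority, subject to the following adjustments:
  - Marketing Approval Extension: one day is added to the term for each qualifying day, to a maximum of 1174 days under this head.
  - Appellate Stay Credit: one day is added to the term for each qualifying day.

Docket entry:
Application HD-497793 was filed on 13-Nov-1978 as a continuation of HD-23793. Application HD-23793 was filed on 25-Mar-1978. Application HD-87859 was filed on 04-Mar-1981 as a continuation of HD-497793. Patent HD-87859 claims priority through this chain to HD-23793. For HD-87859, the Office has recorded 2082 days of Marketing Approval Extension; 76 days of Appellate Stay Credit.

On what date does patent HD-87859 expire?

Earliest priority filing: 25 March 1978.
Base term: 25 March 1978 + 22 years → 25 March 2000.
Marketing Approval Extension: 2082 days claimed exceeds the 1174-day cap, so +1174 days → 12 June 2003.
Appellate Stay Credit: +76 days → 27 August 2003.

2003-08-27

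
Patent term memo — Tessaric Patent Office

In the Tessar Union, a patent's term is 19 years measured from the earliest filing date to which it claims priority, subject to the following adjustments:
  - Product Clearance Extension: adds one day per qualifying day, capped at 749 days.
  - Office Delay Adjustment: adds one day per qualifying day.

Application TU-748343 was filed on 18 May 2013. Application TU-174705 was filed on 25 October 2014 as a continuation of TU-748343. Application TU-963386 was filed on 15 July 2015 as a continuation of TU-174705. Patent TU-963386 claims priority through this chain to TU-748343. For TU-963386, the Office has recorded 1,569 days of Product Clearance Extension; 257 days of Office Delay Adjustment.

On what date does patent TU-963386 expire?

Earliest priority filing: 18 May 2013.
Base term: 18 May 2013 + 19 years → 18 May 2032.
Product Clearance Extension: 1569 days claimed exceeds the 749-day cap, so +749 days → 6 June 2034.
Office Delay Adjustment: +257 days → 18 February 2035.

February 18, 2035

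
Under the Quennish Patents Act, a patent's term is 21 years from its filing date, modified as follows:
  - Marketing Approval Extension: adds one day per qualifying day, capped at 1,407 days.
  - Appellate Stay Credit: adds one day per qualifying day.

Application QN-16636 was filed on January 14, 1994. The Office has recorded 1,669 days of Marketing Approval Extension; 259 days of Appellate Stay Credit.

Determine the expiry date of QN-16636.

2019-08-07

Base term: filing date + 21 years → 14 January 2015.
Marketing Approval Extension: 1669 days claimed exceeds the 1407-day cap, so +1407 days → 21 November 2018.
Appellate Stay Credit: +259 days → 7 August 2019.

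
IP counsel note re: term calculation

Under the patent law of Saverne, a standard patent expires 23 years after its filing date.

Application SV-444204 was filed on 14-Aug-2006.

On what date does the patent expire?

Filing date + 23 years → 14 August 2029.

August 14, 2029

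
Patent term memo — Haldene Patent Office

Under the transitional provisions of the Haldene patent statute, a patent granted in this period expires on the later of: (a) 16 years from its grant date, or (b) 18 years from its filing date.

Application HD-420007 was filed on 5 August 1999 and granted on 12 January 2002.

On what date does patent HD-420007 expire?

January 12, 2018

(a) grant + 16 years → 12 January 2018.
(b) filing + 18 years → 5 August 2017.
Later of the two: 12 January 2018.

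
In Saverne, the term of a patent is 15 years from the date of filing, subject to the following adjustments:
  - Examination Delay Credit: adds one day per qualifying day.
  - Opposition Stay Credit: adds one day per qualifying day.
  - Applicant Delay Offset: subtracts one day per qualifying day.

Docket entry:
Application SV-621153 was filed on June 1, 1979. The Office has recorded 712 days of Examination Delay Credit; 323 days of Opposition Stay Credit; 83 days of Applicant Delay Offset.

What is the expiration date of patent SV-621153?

Base term: filing date + 15 years → 1 June 1994.
Examination Delay Credit: +712 days → 13 May 1996.
Opposition Stay Credit: +323 days → 1 April 1997.
Applicant Delay Offset: −83 days → 8 January 1997.

January 8, 1997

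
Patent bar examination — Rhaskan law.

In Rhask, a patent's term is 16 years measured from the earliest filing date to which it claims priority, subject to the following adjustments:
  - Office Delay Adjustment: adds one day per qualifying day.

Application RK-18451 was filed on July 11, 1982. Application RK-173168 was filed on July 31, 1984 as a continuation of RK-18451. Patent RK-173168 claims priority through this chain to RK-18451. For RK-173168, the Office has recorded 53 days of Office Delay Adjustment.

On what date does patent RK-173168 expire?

Earliest priority filing: 11 July 1982.
Base term: 11 July 1982 + 16 years → 11 July 1998.
Office Delay Adjustment: +53 days → 2 September 1998.

1998-09-02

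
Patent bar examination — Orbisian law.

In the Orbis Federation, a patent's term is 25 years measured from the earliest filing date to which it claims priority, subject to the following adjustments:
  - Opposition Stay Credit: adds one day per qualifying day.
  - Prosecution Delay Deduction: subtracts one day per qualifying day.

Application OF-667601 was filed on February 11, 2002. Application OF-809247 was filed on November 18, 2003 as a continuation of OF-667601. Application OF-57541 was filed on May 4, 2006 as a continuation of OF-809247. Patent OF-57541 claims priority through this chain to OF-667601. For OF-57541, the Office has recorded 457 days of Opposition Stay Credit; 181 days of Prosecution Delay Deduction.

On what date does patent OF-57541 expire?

November 14, 2027

Earliest priority filing: 11 February 2002.
Base term: 11 February 2002 + 25 years → 11 February 2027.
Opposition Stay Credit: +457 days → 13 May 2028.
Prosecution Delay Deduction: −181 days → 14 November 2027.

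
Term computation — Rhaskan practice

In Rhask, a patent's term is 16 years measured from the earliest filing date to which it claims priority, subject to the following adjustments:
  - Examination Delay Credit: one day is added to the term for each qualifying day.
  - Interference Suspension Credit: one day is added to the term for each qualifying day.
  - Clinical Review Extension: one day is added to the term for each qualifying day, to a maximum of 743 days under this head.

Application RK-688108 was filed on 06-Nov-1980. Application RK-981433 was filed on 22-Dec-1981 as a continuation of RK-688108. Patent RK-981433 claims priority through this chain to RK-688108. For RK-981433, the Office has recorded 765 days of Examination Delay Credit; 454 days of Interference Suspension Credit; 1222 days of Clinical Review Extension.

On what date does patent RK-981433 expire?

2002-03-22

Earliest priority filing: 6 November 1980.
Base term: 6 November 1980 + 16 years → 6 November 1996.
Examination Delay Credit: +765 days → 11 December 1998.
Interference Suspension Credit: +454 days → 9 March 2000.
Clinical Review Extension: 1222 days claimed exceeds the 743-day cap, so +743 days → 22 March 2002.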